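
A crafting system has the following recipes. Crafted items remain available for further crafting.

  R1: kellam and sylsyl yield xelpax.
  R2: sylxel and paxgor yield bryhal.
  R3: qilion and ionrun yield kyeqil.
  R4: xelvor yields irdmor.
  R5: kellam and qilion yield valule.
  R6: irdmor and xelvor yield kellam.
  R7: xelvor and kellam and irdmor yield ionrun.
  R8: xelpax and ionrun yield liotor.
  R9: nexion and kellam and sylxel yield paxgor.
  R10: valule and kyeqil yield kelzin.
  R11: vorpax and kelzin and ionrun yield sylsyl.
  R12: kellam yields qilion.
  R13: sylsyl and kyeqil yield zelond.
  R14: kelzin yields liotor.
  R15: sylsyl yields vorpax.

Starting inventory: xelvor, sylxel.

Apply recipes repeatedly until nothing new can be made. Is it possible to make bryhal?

No

bryhal would need sylxel and paxgor (R2), but paxgor is never obtained.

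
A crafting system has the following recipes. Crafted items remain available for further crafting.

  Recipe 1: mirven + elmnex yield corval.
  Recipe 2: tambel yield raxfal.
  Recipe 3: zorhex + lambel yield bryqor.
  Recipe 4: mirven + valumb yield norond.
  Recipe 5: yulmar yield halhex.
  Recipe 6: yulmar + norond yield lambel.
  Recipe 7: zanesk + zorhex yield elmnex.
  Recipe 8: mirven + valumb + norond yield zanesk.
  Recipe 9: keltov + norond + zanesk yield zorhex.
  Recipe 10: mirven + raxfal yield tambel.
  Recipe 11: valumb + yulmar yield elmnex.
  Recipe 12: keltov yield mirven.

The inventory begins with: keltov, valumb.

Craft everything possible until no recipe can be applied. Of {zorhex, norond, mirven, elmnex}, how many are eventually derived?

4

Using Recipe 12, keltov makes mirven.
Using Recipe 4, mirven and valumb make norond.
Using Recipe 8, mirven, valumb, and norond make zanesk.
Using Recipe 9, keltov, norond, and zanesk make zorhex.
Using Recipe 7, zanesk and zorhex make elmnex.
zorhex: reached.
norond: reached.
mirven: reached.
elmnex: reached.
All 4 are reached.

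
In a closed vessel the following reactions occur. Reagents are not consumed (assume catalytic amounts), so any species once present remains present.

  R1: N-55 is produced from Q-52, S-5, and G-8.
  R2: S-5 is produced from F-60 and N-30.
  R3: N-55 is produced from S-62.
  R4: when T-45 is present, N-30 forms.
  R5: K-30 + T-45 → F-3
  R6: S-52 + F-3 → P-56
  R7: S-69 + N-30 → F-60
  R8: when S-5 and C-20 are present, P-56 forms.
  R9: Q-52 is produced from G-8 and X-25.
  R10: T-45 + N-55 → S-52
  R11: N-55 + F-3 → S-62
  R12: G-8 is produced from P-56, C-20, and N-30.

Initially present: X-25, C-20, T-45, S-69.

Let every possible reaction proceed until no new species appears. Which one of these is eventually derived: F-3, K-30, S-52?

S-52

T-45 present → N-30 forms (R4).
S-69 and N-30 present → F-60 forms (R7).
F-60 and N-30 present → S-5 forms (R2).
S-5 and C-20 present → P-56 forms (R8).
P-56, C-20, and N-30 present → G-8 forms (R12).
G-8 and X-25 present → Q-52 forms (R9).
Q-52, S-5, and G-8 present → N-55 forms (R1).
T-45 and N-55 present → S-52 forms (R10).
No rule produces K-30, and it is not given. F-3 would need K-30 and T-45 (R5), but K-30 never forms.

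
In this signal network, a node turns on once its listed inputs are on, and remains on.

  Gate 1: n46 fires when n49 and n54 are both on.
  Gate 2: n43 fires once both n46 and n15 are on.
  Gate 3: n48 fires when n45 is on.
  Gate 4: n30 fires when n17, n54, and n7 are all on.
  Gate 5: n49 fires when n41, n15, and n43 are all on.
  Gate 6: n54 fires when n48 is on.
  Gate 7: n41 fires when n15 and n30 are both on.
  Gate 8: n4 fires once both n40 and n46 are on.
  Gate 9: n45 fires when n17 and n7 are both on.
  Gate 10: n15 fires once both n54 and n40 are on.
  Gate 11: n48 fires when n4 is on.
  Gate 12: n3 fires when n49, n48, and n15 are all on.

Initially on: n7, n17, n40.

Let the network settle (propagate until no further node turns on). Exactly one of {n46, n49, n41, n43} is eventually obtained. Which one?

Gate 9: n17 and n7 on → n45 on.
Gate 3: n45 on → n48 on.
n48 is on, so n54 fires (Gate 6).
n17, n54, and n7 are on, so n30 fires (Gate 4).
Gate 10: n54 and n40 on → n15 on.
Gate 7: n15 and n30 on → n41 on.
n43 would need n46 and n15 (Gate 2), but n46 never turns on. n49 would need n41, n15, and n43 (Gate 5), but n43 never turns on. n46 would need n49 and n54 (Gate 1), but n49 never turns on.

n41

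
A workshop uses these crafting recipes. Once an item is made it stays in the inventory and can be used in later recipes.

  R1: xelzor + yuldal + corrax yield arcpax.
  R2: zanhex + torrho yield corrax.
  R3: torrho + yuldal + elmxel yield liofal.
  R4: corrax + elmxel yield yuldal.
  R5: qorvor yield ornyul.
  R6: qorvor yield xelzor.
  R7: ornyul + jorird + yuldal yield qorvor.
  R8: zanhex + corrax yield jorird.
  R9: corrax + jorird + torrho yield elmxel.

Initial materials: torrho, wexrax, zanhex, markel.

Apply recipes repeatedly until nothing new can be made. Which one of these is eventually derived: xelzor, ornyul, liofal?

liofal

Using R2, zanhex and torrho make corrax.
zanhex + corrax → jorird (R8).
corrax + jorird + torrho → elmxel (R9).
Using R4, corrax and elmxel make yuldal.
torrho + yuldal + elmxel → liofal (R3).
ornyul would need qorvor (R5), but qorvor is never obtained. xelzor would need qorvor (R6), but qorvor is never obtained.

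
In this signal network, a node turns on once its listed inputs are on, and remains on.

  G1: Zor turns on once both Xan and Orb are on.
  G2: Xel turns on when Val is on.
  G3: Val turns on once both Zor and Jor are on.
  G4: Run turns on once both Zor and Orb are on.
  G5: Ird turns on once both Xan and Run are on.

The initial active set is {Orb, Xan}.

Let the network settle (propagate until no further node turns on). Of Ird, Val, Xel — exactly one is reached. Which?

G1: Xan and Orb on → Zor on.
G4: Zor and Orb on → Run on.
G5: Xan and Run on → Ird on.
Xel would need Val (G2), but Val never turns on. Val would need Zor and Jor (G3), but Jor never turns on.

Ird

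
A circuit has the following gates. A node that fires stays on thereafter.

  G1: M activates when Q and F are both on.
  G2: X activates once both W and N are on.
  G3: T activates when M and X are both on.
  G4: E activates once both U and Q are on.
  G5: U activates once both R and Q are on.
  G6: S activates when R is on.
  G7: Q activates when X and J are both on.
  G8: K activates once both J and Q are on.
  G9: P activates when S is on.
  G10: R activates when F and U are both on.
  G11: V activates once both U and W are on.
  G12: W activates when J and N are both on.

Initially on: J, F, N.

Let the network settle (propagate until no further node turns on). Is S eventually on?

S would need R (G6), but R never turns on.

No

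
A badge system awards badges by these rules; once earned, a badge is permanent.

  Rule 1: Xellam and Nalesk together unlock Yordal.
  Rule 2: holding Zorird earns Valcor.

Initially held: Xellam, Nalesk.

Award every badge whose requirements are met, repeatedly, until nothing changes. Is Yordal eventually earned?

Yes

With Xellam and Nalesk, Yordal is earned (Rule 1).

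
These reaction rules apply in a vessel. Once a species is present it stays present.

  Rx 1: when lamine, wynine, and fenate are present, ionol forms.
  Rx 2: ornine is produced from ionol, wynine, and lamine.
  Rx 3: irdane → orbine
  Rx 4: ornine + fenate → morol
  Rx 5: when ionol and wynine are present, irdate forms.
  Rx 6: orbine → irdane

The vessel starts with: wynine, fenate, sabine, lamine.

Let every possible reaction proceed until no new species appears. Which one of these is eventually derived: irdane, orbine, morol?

morol

lamine, wynine, and fenate present → ionol forms (Rx 1).
ionol, wynine, and lamine present → ornine forms (Rx 2).
ornine and fenate present → morol forms (Rx 4).
irdane would need orbine (Rx 6), but orbine never forms. orbine would need irdane (Rx 3), but irdane never forms.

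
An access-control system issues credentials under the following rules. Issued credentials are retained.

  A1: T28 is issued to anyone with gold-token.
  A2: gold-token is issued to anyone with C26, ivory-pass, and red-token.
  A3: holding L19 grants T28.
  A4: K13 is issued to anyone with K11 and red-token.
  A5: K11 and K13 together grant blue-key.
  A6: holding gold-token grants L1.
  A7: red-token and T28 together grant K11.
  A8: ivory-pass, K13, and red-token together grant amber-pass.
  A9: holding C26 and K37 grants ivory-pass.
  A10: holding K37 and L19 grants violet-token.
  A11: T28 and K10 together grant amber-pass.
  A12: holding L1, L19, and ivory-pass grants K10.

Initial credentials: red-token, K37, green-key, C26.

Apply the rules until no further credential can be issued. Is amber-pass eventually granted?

Holding C26 and K37 grants ivory-pass (A9).
Holding C26, ivory-pass, and red-token grants gold-token (A2).
Holding gold-token grants T28 (A1).
Holding red-token and T28 grants K11 (A7).
Holding K11 and red-token grants K13 (A4).
Holding ivory-pass, K13, and red-token grants amber-pass (A8).

Yes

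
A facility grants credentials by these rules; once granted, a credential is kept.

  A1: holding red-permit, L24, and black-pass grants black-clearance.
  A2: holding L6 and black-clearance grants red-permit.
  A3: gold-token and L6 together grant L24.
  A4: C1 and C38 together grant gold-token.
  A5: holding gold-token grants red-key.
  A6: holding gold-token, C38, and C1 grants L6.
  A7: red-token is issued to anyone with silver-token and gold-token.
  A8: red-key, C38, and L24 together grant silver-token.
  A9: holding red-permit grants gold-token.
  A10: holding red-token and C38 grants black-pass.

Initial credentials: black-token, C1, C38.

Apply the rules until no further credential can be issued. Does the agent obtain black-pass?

Yes

Holding C1 and C38 grants gold-token (A4).
Holding gold-token, C38, and C1 grants L6 (A6).
Holding gold-token grants red-key (A5).
Holding gold-token and L6 grants L24 (A3).
Holding red-key, C38, and L24 grants silver-token (A8).
Holding silver-token and gold-token grants red-token (A7).
Holding red-token and C38 grants black-pass (A10).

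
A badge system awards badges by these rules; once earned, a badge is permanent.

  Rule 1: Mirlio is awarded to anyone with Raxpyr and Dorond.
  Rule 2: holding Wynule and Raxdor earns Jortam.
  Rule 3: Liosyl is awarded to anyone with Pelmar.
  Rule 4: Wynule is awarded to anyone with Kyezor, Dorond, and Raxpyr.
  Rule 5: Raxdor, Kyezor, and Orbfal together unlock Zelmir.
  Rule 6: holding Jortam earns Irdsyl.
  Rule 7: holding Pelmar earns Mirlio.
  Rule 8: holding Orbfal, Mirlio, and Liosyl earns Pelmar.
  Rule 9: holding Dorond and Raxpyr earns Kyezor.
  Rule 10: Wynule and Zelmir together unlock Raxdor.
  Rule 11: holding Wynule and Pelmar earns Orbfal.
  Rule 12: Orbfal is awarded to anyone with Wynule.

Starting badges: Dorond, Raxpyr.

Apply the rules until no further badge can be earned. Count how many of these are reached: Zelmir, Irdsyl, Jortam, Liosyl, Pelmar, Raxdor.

Zelmir would need Raxdor, Kyezor, and Orbfal (Rule 5), but Raxdor is never earned.
Irdsyl would need Jortam (Rule 6), but Jortam is never earned.
Jortam would need Wynule and Raxdor (Rule 2), but Raxdor is never earned.
Liosyl would need Pelmar (Rule 3), but Pelmar is never earned.
Pelmar would need Orbfal, Mirlio, and Liosyl (Rule 8), but Liosyl is never earned.
Raxdor would need Wynule and Zelmir (Rule 10), but Zelmir is never earned.
None of the 6 are reached.

0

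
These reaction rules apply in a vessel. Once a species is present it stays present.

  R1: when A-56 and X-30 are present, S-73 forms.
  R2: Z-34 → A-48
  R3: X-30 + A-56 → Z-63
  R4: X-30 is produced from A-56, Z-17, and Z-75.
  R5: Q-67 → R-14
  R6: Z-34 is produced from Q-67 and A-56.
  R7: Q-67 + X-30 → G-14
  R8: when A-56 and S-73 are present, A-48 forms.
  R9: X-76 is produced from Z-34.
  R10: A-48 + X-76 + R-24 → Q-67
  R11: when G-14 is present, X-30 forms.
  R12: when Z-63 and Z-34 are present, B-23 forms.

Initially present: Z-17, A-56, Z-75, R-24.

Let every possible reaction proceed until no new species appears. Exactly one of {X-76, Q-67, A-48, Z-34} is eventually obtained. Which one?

A-48

A-56, Z-17, and Z-75 present → X-30 forms (R4).
A-56 and X-30 present → S-73 forms (R1).
A-56 and S-73 present → A-48 forms (R8).
X-76 would need Z-34 (R9), but Z-34 never forms. Q-67 would need A-48, X-76, and R-24 (R10), but X-76 never forms. Z-34 would need Q-67 and A-56 (R6), but Q-67 never forms.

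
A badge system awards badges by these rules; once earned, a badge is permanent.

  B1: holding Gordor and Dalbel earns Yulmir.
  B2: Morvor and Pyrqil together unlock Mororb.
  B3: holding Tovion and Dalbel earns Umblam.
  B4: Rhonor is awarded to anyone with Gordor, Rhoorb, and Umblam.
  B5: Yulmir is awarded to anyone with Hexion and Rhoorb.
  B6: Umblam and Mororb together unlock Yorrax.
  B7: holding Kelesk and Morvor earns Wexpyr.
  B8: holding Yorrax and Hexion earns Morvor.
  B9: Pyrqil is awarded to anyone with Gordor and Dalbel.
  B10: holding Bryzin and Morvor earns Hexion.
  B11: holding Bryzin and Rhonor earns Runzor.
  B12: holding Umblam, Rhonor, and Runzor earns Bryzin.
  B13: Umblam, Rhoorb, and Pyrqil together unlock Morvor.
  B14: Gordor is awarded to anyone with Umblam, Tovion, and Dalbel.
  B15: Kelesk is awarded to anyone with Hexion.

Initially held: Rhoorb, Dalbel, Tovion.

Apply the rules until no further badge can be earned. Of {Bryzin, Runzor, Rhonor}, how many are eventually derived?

With Tovion and Dalbel, Umblam is earned (B3).
With Umblam, Tovion, and Dalbel, Gordor is earned (B14).
With Gordor, Rhoorb, and Umblam, Rhonor is earned (B4).
Bryzin would need Umblam, Rhonor, and Runzor (B12), but Runzor is never earned.
Runzor would need Bryzin and Rhonor (B11), but Bryzin is never earned.
Rhonor: reached.
Reached: Rhonor — 1 of the 3.

1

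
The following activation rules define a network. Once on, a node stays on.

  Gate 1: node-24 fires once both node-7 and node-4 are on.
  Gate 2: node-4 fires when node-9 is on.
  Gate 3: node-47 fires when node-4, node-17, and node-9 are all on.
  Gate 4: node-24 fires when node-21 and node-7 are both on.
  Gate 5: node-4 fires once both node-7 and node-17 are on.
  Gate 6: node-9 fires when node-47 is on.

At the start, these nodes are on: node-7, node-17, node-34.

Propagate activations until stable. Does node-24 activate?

node-7 and node-17 are on, so node-4 fires (Gate 5).
Gate 1: node-7 and node-4 on → node-24 on.

Yes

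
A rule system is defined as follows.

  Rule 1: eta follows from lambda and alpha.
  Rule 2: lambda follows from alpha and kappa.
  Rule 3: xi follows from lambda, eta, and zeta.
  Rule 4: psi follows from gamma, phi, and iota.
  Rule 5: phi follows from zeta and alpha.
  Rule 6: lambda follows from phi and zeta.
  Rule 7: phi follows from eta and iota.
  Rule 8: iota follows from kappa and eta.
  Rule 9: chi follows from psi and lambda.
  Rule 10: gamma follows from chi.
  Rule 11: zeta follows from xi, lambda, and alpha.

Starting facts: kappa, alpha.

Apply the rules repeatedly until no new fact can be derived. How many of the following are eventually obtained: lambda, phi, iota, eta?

alpha and kappa hold, so lambda follows (Rule 2).
lambda and alpha hold, so eta follows (Rule 1).
kappa and eta hold, so iota follows (Rule 8).
From eta and iota, Rule 7 gives phi.
lambda: reached.
phi: reached.
iota: reached.
eta: reached.
All 4 are reached.

4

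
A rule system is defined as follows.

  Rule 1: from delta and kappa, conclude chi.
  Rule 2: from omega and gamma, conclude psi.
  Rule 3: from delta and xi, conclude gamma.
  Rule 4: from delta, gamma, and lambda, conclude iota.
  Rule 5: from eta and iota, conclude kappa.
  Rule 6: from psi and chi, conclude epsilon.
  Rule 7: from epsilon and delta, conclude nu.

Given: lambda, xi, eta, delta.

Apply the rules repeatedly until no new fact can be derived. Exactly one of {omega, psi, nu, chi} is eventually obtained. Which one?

delta and xi hold, so gamma follows (Rule 3).
From delta, gamma, and lambda, Rule 4 gives iota.
eta and iota hold, so kappa follows (Rule 5).
From delta and kappa, Rule 1 gives chi.
nu would need epsilon and delta (Rule 7), but epsilon is never established. psi would need omega and gamma (Rule 2), but omega is never established. No rule produces omega, and it is not given.

chi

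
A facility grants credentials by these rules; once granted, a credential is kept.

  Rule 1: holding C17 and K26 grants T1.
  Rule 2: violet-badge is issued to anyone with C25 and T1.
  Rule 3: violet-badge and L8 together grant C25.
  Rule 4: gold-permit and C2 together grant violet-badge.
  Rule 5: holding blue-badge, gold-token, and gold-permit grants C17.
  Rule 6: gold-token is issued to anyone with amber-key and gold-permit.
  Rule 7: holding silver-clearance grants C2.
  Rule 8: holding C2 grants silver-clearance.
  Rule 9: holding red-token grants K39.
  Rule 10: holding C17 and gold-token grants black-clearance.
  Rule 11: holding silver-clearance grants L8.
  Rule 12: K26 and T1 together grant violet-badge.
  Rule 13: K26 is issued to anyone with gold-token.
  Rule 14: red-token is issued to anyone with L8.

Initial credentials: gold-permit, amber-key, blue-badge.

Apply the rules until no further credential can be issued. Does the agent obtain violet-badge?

Holding amber-key and gold-permit grants gold-token (Rule 6).
Holding blue-badge, gold-token, and gold-permit grants C17 (Rule 5).
Holding gold-token grants K26 (Rule 13).
Holding C17 and K26 grants T1 (Rule 1).
Holding K26 and T1 grants violet-badge (Rule 12).

Yes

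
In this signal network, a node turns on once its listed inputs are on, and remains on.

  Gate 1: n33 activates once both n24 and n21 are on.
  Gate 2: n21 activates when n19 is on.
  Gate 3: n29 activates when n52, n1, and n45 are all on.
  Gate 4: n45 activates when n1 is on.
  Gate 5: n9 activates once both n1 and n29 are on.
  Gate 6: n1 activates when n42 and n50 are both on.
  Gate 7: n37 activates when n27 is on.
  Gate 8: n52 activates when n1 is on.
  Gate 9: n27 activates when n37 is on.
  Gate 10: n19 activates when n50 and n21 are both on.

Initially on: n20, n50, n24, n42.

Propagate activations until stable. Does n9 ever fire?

Yes

n42 and n50 are on, so n1 activates (Gate 6).
Gate 8: n1 on → n52 on.
Gate 4: n1 on → n45 on.
n52, n1, and n45 are on, so n29 activates (Gate 3).
n1 and n29 are on, so n9 activates (Gate 5).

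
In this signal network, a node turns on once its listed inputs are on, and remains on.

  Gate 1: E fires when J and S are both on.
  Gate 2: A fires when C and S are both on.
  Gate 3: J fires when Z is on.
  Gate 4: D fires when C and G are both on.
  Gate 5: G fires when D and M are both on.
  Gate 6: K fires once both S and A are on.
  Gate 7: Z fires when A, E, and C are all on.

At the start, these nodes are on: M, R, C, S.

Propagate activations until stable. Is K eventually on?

Gate 2: C and S on → A on.
Gate 6: S and A on → K on.

Yes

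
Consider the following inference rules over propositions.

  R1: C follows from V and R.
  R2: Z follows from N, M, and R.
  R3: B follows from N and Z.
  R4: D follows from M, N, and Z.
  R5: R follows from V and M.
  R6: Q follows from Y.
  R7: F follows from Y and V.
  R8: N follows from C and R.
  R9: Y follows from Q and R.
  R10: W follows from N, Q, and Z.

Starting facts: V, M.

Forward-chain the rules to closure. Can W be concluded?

No

W would need N, Q, and Z (R10), but Q is never established.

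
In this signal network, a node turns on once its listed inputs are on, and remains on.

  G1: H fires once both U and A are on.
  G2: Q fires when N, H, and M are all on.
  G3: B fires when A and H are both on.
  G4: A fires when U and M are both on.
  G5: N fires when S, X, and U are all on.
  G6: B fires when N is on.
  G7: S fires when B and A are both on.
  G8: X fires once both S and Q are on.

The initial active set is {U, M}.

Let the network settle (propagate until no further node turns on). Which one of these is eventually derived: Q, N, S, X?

G4: U and M on → A on.
G1: U and A on → H on.
G3: A and H on → B on.
B and A are on, so S fires (G7).
X would need S and Q (G8), but Q never turns on. Q would need N, H, and M (G2), but N never turns on. N would need S, X, and U (G5), but X never turns on.

S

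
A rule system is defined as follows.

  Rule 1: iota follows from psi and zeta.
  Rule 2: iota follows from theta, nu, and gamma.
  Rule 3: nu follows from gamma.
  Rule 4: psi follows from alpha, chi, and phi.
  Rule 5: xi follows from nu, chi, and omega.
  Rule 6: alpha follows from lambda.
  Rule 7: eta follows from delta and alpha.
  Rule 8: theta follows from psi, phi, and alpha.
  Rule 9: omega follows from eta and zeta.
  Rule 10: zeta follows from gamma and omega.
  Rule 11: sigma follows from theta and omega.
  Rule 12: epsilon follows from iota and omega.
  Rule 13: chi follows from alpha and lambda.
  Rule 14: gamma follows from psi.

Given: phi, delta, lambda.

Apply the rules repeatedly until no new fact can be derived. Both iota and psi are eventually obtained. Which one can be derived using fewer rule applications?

psi: From lambda, Rule 6 gives alpha. From alpha and lambda, Rule 13 gives chi. From alpha, chi, and phi, Rule 4 gives psi. [3 rule applications]
iota: From lambda, Rule 6 gives alpha. From alpha and lambda, Rule 13 gives chi. alpha, chi, and phi hold, so psi follows (Rule 4). psi, phi, and alpha hold, so theta follows (Rule 8). From psi, Rule 14 gives gamma. gamma holds, so nu follows (Rule 3). theta, nu, and gamma hold, so iota follows (Rule 2). [7 rule applications]
psi needs fewer.

psi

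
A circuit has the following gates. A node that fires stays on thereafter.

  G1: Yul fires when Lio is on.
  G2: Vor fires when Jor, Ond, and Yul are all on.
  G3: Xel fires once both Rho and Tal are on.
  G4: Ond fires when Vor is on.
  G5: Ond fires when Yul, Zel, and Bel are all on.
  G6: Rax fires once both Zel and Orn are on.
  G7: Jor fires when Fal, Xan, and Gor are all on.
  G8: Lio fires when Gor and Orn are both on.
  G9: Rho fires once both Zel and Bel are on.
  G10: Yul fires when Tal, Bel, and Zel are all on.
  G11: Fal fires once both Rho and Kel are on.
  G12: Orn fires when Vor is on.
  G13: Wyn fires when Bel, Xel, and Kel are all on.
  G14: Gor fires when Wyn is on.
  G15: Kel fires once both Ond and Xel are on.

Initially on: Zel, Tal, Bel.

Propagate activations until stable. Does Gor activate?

Yes

Zel and Bel are on, so Rho fires (G9).
G10: Tal, Bel, and Zel on → Yul on.
Rho and Tal are on, so Xel fires (G3).
Yul, Zel, and Bel are on, so Ond fires (G5).
G15: Ond and Xel on → Kel on.
Bel, Xel, and Kel are on, so Wyn fires (G13).
Wyn is on, so Gor fires (G14).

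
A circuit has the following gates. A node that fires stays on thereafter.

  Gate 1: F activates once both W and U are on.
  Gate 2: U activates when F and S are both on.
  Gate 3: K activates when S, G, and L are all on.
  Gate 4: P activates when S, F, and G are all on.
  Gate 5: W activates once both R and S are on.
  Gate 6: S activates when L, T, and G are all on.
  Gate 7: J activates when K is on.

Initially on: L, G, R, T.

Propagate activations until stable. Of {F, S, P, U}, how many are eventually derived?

1

L, T, and G are on, so S activates (Gate 6).
F would need W and U (Gate 1), but U never turns on.
S: reached.
P would need S, F, and G (Gate 4), but F never turns on.
U would need F and S (Gate 2), but F never turns on.
Reached: S — 1 of the 4.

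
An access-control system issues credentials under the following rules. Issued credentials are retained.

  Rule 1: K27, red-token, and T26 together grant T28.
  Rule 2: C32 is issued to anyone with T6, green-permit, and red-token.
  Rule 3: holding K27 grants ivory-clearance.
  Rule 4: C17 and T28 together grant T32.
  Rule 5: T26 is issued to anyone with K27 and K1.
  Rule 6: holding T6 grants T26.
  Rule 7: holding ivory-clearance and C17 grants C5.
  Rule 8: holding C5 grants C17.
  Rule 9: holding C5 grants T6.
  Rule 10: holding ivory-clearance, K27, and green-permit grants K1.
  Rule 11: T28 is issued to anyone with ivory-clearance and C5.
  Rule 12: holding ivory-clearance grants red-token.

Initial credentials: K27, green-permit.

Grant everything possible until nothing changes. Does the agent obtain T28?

Yes

Holding K27 grants ivory-clearance (Rule 3).
Holding ivory-clearance, K27, and green-permit grants K1 (Rule 10).
Holding ivory-clearance grants red-token (Rule 12).
Holding K27 and K1 grants T26 (Rule 5).
Holding K27, red-token, and T26 grants T28 (Rule 1).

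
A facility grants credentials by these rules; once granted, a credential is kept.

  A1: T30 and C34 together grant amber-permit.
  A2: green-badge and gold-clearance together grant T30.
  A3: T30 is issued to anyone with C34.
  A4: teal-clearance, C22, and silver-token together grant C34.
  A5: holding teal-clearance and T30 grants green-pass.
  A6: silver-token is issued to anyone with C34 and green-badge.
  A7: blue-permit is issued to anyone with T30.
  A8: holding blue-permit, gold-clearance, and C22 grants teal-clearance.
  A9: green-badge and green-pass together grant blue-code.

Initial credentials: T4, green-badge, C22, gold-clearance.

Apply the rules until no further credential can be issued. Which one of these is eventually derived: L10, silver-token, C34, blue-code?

blue-code

Holding green-badge and gold-clearance grants T30 (A2).
Holding T30 grants blue-permit (A7).
Holding blue-permit, gold-clearance, and C22 grants teal-clearance (A8).
Holding teal-clearance and T30 grants green-pass (A5).
Holding green-badge and green-pass grants blue-code (A9).
C34 would need teal-clearance, C22, and silver-token (A4), but silver-token is never granted. No rule produces L10, and it is not given. silver-token would need C34 and green-badge (A6), but C34 is never granted.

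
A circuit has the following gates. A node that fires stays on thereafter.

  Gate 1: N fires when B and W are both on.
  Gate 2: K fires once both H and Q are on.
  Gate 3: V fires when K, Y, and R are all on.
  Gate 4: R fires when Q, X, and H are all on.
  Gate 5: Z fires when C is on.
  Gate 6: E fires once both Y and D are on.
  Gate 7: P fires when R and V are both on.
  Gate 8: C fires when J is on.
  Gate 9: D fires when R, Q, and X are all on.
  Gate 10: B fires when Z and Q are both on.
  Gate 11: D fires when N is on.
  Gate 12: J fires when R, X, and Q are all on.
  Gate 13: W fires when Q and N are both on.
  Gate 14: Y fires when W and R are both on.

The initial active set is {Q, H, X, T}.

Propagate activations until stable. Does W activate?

No

W would need Q and N (Gate 13), but N never turns on.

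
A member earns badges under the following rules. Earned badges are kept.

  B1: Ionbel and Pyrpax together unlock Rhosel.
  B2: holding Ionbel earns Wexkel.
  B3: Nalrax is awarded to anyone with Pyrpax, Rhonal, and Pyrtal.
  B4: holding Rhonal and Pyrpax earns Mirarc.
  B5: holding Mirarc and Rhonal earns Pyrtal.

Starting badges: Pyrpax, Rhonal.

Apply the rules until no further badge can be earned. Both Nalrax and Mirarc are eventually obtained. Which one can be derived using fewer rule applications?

Mirarc: With Rhonal and Pyrpax, Mirarc is earned (B4). [1 rule application]
Nalrax: With Rhonal and Pyrpax, Mirarc is earned (B4). With Mirarc and Rhonal, Pyrtal is earned (B5). With Pyrpax, Rhonal, and Pyrtal, Nalrax is earned (B3). [3 rule applications]
Mirarc needs fewer.

Mirarc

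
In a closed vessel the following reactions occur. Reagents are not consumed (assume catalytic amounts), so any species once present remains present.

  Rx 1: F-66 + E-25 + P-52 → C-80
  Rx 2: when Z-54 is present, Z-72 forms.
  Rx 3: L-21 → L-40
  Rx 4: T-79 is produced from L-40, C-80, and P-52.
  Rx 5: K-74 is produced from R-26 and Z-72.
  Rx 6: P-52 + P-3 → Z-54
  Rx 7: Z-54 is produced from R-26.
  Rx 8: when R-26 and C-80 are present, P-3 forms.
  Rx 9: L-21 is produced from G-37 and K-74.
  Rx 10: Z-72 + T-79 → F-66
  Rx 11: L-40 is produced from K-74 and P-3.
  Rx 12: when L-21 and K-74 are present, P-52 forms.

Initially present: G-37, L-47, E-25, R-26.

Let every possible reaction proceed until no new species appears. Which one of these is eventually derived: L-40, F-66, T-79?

L-40

R-26 present → Z-54 forms (Rx 7).
Z-54 present → Z-72 forms (Rx 2).
R-26 and Z-72 present → K-74 forms (Rx 5).
G-37 and K-74 present → L-21 forms (Rx 9).
L-21 present → L-40 forms (Rx 3).
T-79 would need L-40, C-80, and P-52 (Rx 4), but C-80 never forms. F-66 would need Z-72 and T-79 (Rx 10), but T-79 never forms.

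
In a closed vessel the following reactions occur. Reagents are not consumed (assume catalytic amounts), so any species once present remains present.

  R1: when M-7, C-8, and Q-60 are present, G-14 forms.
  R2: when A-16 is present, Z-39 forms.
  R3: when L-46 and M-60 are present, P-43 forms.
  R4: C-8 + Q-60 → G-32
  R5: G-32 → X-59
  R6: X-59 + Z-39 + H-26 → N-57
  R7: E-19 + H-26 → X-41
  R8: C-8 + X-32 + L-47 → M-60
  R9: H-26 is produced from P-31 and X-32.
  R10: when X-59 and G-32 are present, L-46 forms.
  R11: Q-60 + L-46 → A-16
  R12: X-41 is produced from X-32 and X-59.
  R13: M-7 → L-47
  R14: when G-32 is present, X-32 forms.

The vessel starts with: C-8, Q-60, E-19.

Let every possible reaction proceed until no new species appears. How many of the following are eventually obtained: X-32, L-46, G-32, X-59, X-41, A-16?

6

C-8 and Q-60 present → G-32 forms (R4).
G-32 present → X-32 forms (R14).
G-32 present → X-59 forms (R5).
X-59 and G-32 present → L-46 forms (R10).
X-32 and X-59 present → X-41 forms (R12).
Q-60 and L-46 present → A-16 forms (R11).
X-32: reached.
L-46: reached.
G-32: reached.
X-59: reached.
X-41: reached.
A-16: reached.
All 6 are reached.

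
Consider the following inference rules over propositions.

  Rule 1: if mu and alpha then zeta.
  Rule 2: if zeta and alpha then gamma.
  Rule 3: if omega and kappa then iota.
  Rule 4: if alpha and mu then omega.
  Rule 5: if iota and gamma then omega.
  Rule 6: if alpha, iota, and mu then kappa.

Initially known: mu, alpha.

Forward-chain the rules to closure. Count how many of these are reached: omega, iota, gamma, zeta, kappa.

From mu and alpha, Rule 1 gives zeta.
From alpha and mu, Rule 4 gives omega.
zeta and alpha hold, so gamma follows (Rule 2).
omega: reached.
iota would need omega and kappa (Rule 3), but kappa is never established.
gamma: reached.
zeta: reached.
kappa would need alpha, iota, and mu (Rule 6), but iota is never established.
Reached: omega, gamma, and zeta — 3 of the 5.

3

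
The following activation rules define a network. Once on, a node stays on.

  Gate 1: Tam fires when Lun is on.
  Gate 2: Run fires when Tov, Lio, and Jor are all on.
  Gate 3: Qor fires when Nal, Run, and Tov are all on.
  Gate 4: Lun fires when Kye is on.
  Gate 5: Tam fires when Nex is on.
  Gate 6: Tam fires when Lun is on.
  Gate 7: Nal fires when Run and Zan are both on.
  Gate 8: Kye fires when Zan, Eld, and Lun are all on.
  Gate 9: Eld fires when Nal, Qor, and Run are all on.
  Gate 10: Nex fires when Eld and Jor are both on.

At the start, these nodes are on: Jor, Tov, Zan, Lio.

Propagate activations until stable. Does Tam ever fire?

Gate 2: Tov, Lio, and Jor on → Run on.
Run and Zan are on, so Nal fires (Gate 7).
Gate 3: Nal, Run, and Tov on → Qor on.
Gate 9: Nal, Qor, and Run on → Eld on.
Eld and Jor are on, so Nex fires (Gate 10).
Nex is on, so Tam fires (Gate 5).

Yes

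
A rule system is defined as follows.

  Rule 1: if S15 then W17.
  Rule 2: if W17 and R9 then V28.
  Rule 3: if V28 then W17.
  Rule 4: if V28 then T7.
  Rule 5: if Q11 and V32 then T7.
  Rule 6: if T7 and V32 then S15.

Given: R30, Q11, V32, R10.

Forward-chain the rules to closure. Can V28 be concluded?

No

V28 would need W17 and R9 (Rule 2), but R9 is never established.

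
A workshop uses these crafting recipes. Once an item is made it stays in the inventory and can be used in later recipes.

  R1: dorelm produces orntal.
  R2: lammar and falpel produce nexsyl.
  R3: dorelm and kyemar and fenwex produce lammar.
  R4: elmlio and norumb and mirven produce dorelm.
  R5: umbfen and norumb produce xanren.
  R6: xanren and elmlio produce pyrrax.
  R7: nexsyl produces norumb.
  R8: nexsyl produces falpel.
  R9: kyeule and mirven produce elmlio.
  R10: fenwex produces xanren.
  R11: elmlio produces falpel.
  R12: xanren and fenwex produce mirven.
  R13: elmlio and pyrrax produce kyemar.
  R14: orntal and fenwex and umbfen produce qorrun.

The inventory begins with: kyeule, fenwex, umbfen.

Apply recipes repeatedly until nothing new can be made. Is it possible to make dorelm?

dorelm would need elmlio, norumb, and mirven (R4), but norumb is never obtained.

No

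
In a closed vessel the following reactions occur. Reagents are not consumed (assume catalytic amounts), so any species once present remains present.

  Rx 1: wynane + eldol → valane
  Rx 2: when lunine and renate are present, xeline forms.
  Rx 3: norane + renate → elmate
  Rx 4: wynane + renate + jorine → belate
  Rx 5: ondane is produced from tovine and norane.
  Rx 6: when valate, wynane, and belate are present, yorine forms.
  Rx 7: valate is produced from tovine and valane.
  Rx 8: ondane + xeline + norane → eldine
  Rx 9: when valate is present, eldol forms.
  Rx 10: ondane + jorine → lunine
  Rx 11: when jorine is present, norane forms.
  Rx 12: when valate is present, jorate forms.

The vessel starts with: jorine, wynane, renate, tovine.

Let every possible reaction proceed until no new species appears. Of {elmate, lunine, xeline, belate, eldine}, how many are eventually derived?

5

wynane, renate, and jorine present → belate forms (Rx 4).
jorine present → norane forms (Rx 11).
tovine and norane present → ondane forms (Rx 5).
norane and renate present → elmate forms (Rx 3).
ondane and jorine present → lunine forms (Rx 10).
lunine and renate present → xeline forms (Rx 2).
ondane, xeline, and norane present → eldine forms (Rx 8).
elmate: reached.
lunine: reached.
xeline: reached.
belate: reached.
eldine: reached.
All 5 are reached.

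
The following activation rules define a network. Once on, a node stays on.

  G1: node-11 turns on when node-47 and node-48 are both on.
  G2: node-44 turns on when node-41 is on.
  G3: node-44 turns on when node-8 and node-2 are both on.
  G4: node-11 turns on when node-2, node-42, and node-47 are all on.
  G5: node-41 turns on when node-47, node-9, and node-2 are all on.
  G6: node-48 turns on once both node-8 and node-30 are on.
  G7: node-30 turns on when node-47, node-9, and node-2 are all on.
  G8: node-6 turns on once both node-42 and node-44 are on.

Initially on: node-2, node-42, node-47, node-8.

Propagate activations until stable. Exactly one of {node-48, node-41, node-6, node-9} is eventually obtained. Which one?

node-8 and node-2 are on, so node-44 turns on (G3).
G8: node-42 and node-44 on → node-6 on.
node-41 would need node-47, node-9, and node-2 (G5), but node-9 never turns on. node-48 would need node-8 and node-30 (G6), but node-30 never turns on. No rule produces node-9, and it is not given.

node-6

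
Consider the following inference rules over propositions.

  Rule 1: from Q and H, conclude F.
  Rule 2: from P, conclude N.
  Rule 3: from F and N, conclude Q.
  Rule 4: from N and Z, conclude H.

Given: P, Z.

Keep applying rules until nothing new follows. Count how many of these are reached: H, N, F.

P holds, so N follows (Rule 2).
From N and Z, Rule 4 gives H.
H: reached.
N: reached.
F would need Q and H (Rule 1), but Q is never established.
Reached: H and N — 2 of the 3.

2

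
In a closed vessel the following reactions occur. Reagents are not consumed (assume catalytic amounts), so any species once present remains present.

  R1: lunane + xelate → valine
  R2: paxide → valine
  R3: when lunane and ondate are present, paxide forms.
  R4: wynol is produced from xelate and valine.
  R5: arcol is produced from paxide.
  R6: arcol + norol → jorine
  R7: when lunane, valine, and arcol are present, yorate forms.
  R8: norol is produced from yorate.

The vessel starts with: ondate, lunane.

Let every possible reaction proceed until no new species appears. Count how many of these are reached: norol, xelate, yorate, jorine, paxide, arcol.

5

lunane and ondate present → paxide forms (R3).
paxide present → arcol forms (R5).
paxide present → valine forms (R2).
lunane, valine, and arcol present → yorate forms (R7).
yorate present → norol forms (R8).
arcol and norol present → jorine forms (R6).
norol: reached.
No rule produces xelate, and it is not given.
yorate: reached.
jorine: reached.
paxide: reached.
arcol: reached.
Reached: norol, yorate, jorine, paxide, and arcol — 5 of the 6.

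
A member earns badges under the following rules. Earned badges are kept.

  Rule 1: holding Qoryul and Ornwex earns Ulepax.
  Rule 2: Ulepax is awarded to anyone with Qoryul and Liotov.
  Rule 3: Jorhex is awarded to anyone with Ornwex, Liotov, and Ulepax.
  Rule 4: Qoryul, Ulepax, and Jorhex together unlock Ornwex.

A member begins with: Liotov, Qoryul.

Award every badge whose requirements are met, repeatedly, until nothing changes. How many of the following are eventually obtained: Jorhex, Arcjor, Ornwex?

0

Jorhex would need Ornwex, Liotov, and Ulepax (Rule 3), but Ornwex is never earned.
No rule produces Arcjor, and it is not given.
Ornwex would need Qoryul, Ulepax, and Jorhex (Rule 4), but Jorhex is never earned.
None of the 3 are reached.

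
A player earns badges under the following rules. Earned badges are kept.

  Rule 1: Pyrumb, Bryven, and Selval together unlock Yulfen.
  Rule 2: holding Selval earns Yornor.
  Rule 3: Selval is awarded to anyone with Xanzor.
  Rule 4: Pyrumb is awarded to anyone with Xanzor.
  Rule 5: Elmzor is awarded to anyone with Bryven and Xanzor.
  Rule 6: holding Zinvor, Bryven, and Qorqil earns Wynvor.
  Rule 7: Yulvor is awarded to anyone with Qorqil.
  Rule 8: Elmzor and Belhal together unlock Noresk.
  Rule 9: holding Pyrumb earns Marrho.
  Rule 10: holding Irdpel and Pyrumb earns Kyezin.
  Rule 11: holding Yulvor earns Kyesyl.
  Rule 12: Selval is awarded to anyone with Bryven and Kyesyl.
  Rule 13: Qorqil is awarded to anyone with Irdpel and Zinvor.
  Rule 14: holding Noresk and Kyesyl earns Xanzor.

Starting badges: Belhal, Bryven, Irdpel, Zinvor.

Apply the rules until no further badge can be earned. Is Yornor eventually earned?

With Irdpel and Zinvor, Qorqil is earned (Rule 13).
With Qorqil, Yulvor is earned (Rule 7).
With Yulvor, Kyesyl is earned (Rule 11).
With Bryven and Kyesyl, Selval is earned (Rule 12).
With Selval, Yornor is earned (Rule 2).

Yes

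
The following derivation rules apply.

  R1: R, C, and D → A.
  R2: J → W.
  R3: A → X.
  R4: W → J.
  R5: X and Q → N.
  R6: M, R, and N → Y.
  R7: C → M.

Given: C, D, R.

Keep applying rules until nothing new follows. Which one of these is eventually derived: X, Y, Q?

R, C, and D hold, so A follows (R1).
A holds, so X follows (R3).
Y would need M, R, and N (R6), but N is never established. No rule produces Q, and it is not given.

X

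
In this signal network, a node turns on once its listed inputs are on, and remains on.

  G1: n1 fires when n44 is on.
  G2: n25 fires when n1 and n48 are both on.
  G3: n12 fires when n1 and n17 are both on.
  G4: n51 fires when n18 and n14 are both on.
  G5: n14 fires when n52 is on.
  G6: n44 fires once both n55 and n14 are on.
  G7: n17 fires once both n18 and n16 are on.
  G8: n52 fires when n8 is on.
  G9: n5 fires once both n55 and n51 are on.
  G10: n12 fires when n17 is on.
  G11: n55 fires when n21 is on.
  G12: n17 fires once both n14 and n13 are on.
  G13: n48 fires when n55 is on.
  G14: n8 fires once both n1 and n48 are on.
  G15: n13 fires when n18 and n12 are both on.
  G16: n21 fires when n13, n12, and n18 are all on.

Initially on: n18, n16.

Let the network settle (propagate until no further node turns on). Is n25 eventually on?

No

n25 would need n1 and n48 (G2), but n1 never turns on.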